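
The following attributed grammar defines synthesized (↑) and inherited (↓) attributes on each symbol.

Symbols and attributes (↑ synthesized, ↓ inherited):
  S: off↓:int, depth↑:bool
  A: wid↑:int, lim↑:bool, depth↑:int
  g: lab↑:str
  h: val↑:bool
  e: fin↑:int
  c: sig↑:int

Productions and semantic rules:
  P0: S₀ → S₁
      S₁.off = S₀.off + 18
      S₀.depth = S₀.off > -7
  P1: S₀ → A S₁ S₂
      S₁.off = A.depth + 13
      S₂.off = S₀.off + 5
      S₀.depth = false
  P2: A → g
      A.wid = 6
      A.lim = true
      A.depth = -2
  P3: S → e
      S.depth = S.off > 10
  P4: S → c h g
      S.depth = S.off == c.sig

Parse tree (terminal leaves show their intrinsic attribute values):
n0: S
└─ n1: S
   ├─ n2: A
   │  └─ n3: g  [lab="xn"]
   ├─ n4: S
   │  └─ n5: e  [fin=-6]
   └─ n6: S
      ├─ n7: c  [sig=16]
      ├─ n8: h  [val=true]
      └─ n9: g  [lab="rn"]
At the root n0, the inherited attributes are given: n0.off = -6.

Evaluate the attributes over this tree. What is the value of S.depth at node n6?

false

1. n0.off = -6  [given at root]
2. n1.off = 12  [S₀.off + 18]
3. n3.lab = "xn"  [terminal]
4. n2.wid = 6  [6]
5. n2.lim = true  [true]
6. n2.depth = -2  [-2]
7. n4.off = 11  [A.depth + 13]
8. n5.fin = -6  [terminal]
9. n4.depth = true  [S.off > 10]
10. n6.off = 17  [S₀.off + 5]
11. n7.sig = 16  [terminal]
12. n8.val = true  [terminal]
13. n9.lab = "rn"  [terminal]
14. n6.depth = false  [S.off == c.sig]
15. n1.depth = false  [false]
16. n0.depth = true  [S₀.off > -7]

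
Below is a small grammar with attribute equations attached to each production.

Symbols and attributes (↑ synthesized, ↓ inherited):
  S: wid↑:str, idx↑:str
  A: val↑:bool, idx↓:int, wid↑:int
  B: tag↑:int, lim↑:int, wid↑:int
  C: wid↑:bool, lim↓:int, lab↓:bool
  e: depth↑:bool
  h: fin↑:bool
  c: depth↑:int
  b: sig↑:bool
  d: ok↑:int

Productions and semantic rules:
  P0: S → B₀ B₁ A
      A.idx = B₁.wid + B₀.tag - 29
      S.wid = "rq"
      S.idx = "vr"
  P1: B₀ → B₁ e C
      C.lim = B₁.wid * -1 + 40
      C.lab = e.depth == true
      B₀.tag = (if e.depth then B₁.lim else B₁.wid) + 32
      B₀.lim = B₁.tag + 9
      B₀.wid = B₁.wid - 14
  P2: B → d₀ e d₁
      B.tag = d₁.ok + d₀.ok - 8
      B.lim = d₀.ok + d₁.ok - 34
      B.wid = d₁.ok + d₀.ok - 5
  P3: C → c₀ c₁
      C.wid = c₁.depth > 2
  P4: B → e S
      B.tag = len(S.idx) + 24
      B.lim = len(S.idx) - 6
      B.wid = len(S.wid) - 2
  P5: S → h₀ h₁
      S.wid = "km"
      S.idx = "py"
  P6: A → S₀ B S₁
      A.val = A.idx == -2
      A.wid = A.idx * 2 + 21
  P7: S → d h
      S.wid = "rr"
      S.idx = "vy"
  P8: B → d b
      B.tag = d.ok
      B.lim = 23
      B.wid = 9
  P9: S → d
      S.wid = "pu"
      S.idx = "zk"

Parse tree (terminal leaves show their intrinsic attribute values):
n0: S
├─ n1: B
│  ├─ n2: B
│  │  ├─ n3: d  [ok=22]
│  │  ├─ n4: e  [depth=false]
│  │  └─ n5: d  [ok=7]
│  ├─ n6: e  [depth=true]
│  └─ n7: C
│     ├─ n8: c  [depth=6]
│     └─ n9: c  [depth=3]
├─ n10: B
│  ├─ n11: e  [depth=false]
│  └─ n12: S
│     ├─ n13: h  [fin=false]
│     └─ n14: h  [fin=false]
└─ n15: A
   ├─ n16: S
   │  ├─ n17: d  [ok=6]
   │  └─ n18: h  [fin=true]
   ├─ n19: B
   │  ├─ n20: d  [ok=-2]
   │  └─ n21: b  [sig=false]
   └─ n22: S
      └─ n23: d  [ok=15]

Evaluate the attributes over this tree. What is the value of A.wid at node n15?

1. n3.ok = 22  [terminal]
2. n4.depth = false  [terminal]
3. n5.ok = 7  [terminal]
4. n2.tag = 21  [d₁.ok + d₀.ok - 8]
5. n2.lim = -5  [d₀.ok + d₁.ok - 34]
6. n2.wid = 24  [d₁.ok + d₀.ok - 5]
7. n6.depth = true  [terminal]
8. n7.lim = 16  [B₁.wid * -1 + 40]
9. n7.lab = true  [e.depth == true]
10. n8.depth = 6  [terminal]
11. n9.depth = 3  [terminal]
12. n7.wid = true  [c₁.depth > 2]
13. n1.tag = 27  [(if e.depth then B₁.lim else B₁.wid) + 32]
14. n1.lim = 30  [B₁.tag + 9]
15. n1.wid = 10  [B₁.wid - 14]
16. n11.depth = false  [terminal]
17. n13.fin = false  [terminal]
18. n14.fin = false  [terminal]
19. n12.wid = "km"  ["km"]
20. n12.idx = "py"  ["py"]
21. n10.tag = 26  [len(S.idx) + 24]
22. n10.lim = -4  [len(S.idx) - 6]
23. n10.wid = 0  [len(S.wid) - 2]
24. n15.idx = -2  [B₁.wid + B₀.tag - 29]
25. n17.ok = 6  [terminal]
26. n18.fin = true  [terminal]
27. n16.wid = "rr"  ["rr"]
28. n16.idx = "vy"  ["vy"]
29. n20.ok = -2  [terminal]
30. n21.sig = false  [terminal]
31. n19.tag = -2  [d.ok]
32. n19.lim = 23  [23]
33. n19.wid = 9  [9]
34. n23.ok = 15  [terminal]
35. n22.wid = "pu"  ["pu"]
36. n22.idx = "zk"  ["zk"]
37. n15.val = true  [A.idx == -2]
38. n15.wid = 17  [A.idx * 2 + 21]
39. n0.wid = "rq"  ["rq"]
40. n0.idx = "vr"  ["vr"]

17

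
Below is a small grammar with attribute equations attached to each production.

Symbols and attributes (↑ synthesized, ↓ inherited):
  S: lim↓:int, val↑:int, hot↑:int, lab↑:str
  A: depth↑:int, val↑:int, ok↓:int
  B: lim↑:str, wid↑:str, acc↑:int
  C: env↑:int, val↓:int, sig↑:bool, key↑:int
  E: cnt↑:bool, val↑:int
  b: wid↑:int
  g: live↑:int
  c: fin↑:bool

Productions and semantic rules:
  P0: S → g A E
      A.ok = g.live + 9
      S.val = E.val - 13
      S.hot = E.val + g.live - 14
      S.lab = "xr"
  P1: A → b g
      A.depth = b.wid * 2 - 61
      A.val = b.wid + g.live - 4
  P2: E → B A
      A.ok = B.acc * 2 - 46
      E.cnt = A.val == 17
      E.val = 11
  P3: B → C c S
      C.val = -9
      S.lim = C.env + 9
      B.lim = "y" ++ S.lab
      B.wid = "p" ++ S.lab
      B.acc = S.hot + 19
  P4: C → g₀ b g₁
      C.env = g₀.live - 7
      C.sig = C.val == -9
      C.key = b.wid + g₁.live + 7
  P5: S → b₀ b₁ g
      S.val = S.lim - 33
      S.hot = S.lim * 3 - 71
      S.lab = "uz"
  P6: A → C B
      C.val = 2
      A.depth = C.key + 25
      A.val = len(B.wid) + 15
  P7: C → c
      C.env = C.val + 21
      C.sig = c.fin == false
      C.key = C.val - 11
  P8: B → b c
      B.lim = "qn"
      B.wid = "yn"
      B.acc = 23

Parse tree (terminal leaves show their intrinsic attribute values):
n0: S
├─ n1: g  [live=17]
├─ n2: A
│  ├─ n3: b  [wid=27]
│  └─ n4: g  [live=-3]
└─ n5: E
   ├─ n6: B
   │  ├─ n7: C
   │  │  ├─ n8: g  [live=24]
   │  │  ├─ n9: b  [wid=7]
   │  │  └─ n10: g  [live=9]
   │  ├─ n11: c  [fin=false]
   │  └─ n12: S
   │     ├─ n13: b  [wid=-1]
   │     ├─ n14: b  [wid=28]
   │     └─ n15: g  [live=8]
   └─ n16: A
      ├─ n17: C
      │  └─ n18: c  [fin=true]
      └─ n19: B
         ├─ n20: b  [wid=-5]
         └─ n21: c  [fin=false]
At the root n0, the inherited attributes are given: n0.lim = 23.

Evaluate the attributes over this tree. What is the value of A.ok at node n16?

6

1. n0.lim = 23  [given at root]
2. n1.live = 17  [terminal]
3. n2.ok = 26  [g.live + 9]
4. n3.wid = 27  [terminal]
5. n4.live = -3  [terminal]
6. n2.depth = -7  [b.wid * 2 - 61]
7. n2.val = 20  [b.wid + g.live - 4]
8. n7.val = -9  [-9]
9. n8.live = 24  [terminal]
10. n9.wid = 7  [terminal]
11. n10.live = 9  [terminal]
12. n7.env = 17  [g₀.live - 7]
13. n7.sig = true  [C.val == -9]
14. n7.key = 23  [b.wid + g₁.live + 7]
15. n11.fin = false  [terminal]
16. n12.lim = 26  [C.env + 9]
17. n13.wid = -1  [terminal]
18. n14.wid = 28  [terminal]
19. n15.live = 8  [terminal]
20. n12.val = -7  [S.lim - 33]
21. n12.hot = 7  [S.lim * 3 - 71]
22. n12.lab = "uz"  ["uz"]
23. n6.lim = "yuz"  ["y" ++ S.lab]
24. n6.wid = "puz"  ["p" ++ S.lab]
25. n6.acc = 26  [S.hot + 19]
26. n16.ok = 6  [B.acc * 2 - 46]
27. n17.val = 2  [2]
28. n18.fin = true  [terminal]
29. n17.env = 23  [C.val + 21]
30. n17.sig = false  [c.fin == false]
31. n17.key = -9  [C.val - 11]
32. n20.wid = -5  [terminal]
33. n21.fin = false  [terminal]
34. n19.lim = "qn"  ["qn"]
35. n19.wid = "yn"  ["yn"]
36. n19.acc = 23  [23]
37. n16.depth = 16  [C.key + 25]
38. n16.val = 17  [len(B.wid) + 15]
39. n5.cnt = true  [A.val == 17]
40. n5.val = 11  [11]
41. n0.val = -2  [E.val - 13]
42. n0.hot = 14  [E.val + g.live - 14]
43. n0.lab = "xr"  ["xr"]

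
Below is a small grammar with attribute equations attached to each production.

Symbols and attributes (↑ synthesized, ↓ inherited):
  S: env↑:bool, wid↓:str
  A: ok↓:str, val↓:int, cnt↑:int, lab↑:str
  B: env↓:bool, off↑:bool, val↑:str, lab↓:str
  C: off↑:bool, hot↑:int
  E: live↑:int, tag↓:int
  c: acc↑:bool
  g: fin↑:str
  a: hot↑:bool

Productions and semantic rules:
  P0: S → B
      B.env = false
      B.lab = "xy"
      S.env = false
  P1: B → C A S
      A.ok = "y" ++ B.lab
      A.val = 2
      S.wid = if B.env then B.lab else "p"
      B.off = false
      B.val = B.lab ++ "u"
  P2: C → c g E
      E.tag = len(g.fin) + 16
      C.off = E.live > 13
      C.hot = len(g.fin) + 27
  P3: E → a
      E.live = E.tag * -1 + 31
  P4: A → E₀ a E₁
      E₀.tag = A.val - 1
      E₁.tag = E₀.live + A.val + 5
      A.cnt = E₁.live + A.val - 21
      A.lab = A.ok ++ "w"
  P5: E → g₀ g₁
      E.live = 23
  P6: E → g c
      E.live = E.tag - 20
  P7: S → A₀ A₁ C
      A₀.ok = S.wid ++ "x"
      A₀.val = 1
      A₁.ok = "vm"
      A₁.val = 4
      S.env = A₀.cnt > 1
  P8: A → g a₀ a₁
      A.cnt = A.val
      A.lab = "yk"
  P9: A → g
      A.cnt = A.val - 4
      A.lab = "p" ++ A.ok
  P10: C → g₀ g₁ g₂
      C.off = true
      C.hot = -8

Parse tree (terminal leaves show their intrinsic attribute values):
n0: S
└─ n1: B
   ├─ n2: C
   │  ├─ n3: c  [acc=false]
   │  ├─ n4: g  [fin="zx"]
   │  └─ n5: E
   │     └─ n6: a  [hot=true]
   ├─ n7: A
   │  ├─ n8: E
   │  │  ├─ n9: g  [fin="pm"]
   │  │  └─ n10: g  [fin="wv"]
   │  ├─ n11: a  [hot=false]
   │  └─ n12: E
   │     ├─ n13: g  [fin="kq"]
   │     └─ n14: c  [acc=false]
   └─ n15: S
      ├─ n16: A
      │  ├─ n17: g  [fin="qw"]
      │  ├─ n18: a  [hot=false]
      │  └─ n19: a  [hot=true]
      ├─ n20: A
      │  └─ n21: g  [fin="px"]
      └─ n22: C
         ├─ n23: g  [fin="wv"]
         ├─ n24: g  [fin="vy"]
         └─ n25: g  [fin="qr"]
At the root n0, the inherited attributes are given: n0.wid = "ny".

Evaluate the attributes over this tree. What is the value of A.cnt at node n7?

1. n0.wid = "ny"  [given at root]
2. n1.env = false  [false]
3. n1.lab = "xy"  ["xy"]
4. n3.acc = false  [terminal]
5. n4.fin = "zx"  [terminal]
6. n5.tag = 18  [len(g.fin) + 16]
7. n6.hot = true  [terminal]
8. n5.live = 13  [E.tag * -1 + 31]
9. n2.off = false  [E.live > 13]
10. n2.hot = 29  [len(g.fin) + 27]
11. n7.ok = "yxy"  ["y" ++ B.lab]
12. n7.val = 2  [2]
13. n8.tag = 1  [A.val - 1]
14. n9.fin = "pm"  [terminal]
15. n10.fin = "wv"  [terminal]
16. n8.live = 23  [23]
17. n11.hot = false  [terminal]
18. n12.tag = 30  [E₀.live + A.val + 5]
19. n13.fin = "kq"  [terminal]
20. n14.acc = false  [terminal]
21. n12.live = 10  [E.tag - 20]
22. n7.cnt = -9  [E₁.live + A.val - 21]
23. n7.lab = "yxyw"  [A.ok ++ "w"]
24. n15.wid = "p"  [if B.env then B.lab else "p"]
25. n16.ok = "px"  [S.wid ++ "x"]
26. n16.val = 1  [1]
27. n17.fin = "qw"  [terminal]
28. n18.hot = false  [terminal]
29. n19.hot = true  [terminal]
30. n16.cnt = 1  [A.val]
31. n16.lab = "yk"  ["yk"]
32. n20.ok = "vm"  ["vm"]
33. n20.val = 4  [4]
34. n21.fin = "px"  [terminal]
35. n20.cnt = 0  [A.val - 4]
36. n20.lab = "pvm"  ["p" ++ A.ok]
37. n23.fin = "wv"  [terminal]
38. n24.fin = "vy"  [terminal]
39. n25.fin = "qr"  [terminal]
40. n22.off = true  [true]
41. n22.hot = -8  [-8]
42. n15.env = false  [A₀.cnt > 1]
43. n1.off = false  [false]
44. n1.val = "xyu"  [B.lab ++ "u"]
45. n0.env = false  [false]

-9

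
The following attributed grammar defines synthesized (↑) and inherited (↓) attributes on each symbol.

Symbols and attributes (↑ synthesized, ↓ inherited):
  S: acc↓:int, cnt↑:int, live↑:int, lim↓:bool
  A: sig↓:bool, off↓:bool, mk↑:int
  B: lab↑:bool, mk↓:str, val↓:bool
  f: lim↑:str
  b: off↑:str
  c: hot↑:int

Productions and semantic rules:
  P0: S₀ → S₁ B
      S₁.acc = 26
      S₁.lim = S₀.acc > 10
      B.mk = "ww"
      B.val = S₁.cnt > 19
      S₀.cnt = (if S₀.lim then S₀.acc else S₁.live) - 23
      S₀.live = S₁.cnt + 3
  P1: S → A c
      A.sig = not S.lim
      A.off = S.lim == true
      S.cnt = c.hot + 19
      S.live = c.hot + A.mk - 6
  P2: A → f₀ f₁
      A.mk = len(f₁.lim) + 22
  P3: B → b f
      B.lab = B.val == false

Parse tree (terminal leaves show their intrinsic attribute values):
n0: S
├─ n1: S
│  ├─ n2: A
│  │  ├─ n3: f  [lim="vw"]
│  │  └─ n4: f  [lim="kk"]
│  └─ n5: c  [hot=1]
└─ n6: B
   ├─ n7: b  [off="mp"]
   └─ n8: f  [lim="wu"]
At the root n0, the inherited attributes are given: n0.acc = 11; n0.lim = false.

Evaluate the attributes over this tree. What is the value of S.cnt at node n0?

-4

1. n0.acc = 11  [given at root]
2. n0.lim = false  [given at root]
3. n1.acc = 26  [26]
4. n1.lim = true  [S₀.acc > 10]
5. n2.sig = false  [not S.lim]
6. n2.off = true  [S.lim == true]
7. n3.lim = "vw"  [terminal]
8. n4.lim = "kk"  [terminal]
9. n2.mk = 24  [len(f₁.lim) + 22]
10. n5.hot = 1  [terminal]
11. n1.cnt = 20  [c.hot + 19]
12. n1.live = 19  [c.hot + A.mk - 6]
13. n6.mk = "ww"  ["ww"]
14. n6.val = true  [S₁.cnt > 19]
15. n7.off = "mp"  [terminal]
16. n8.lim = "wu"  [terminal]
17. n6.lab = false  [B.val == false]
18. n0.cnt = -4  [(if S₀.lim then S₀.acc else S₁.live) - 23]
19. n0.live = 23  [S₁.cnt + 3]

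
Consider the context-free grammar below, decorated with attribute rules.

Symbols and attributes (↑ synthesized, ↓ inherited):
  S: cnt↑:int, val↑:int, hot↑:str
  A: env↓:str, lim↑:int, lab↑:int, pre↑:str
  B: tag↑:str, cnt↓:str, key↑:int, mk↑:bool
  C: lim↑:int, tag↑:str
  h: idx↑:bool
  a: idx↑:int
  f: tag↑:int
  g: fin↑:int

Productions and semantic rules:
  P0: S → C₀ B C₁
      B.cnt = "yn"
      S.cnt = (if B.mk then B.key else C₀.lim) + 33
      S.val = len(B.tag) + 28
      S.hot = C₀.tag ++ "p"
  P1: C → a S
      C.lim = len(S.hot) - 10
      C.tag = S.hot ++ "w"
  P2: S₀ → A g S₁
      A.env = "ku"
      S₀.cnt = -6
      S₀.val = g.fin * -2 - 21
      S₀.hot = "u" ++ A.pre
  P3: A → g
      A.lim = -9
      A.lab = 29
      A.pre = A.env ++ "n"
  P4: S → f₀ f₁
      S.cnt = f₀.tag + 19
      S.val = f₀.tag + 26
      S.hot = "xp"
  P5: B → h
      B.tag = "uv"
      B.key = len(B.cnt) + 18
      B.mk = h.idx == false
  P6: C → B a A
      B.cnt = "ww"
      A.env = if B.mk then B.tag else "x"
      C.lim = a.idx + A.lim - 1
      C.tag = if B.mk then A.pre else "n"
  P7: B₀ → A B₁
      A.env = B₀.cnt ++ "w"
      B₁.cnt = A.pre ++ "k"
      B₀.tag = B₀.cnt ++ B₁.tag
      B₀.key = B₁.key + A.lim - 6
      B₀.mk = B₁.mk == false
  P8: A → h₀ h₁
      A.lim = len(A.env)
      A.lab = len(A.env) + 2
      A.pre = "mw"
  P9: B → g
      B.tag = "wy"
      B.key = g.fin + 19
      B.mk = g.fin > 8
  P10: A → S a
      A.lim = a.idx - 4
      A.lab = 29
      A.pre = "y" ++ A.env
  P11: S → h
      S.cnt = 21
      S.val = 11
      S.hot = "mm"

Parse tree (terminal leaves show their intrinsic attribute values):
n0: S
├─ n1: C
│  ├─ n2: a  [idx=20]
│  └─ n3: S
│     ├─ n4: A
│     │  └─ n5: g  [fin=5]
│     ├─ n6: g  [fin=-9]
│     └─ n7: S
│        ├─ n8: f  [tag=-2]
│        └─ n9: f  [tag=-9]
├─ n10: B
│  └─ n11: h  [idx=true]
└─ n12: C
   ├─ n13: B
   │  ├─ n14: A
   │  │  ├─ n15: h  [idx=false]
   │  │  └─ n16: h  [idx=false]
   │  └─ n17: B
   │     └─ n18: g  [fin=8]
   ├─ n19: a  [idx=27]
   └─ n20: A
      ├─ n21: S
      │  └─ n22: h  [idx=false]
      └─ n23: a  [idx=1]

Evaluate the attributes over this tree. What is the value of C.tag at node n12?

"ywwwy"

1. n2.idx = 20  [terminal]
2. n4.env = "ku"  ["ku"]
3. n5.fin = 5  [terminal]
4. n4.lim = -9  [-9]
5. n4.lab = 29  [29]
6. n4.pre = "kun"  [A.env ++ "n"]
7. n6.fin = -9  [terminal]
8. n8.tag = -2  [terminal]
9. n9.tag = -9  [terminal]
10. n7.cnt = 17  [f₀.tag + 19]
11. n7.val = 24  [f₀.tag + 26]
12. n7.hot = "xp"  ["xp"]
13. n3.cnt = -6  [-6]
14. n3.val = -3  [g.fin * -2 - 21]
15. n3.hot = "ukun"  ["u" ++ A.pre]
16. n1.lim = -6  [len(S.hot) - 10]
17. n1.tag = "ukunw"  [S.hot ++ "w"]
18. n10.cnt = "yn"  ["yn"]
19. n11.idx = true  [terminal]
20. n10.tag = "uv"  ["uv"]
21. n10.key = 20  [len(B.cnt) + 18]
22. n10.mk = false  [h.idx == false]
23. n13.cnt = "ww"  ["ww"]
24. n14.env = "www"  [B₀.cnt ++ "w"]
25. n15.idx = false  [terminal]
26. n16.idx = false  [terminal]
27. n14.lim = 3  [len(A.env)]
28. n14.lab = 5  [len(A.env) + 2]
29. n14.pre = "mw"  ["mw"]
30. n17.cnt = "mwk"  [A.pre ++ "k"]
31. n18.fin = 8  [terminal]
32. n17.tag = "wy"  ["wy"]
33. n17.key = 27  [g.fin + 19]
34. n17.mk = false  [g.fin > 8]
35. n13.tag = "wwwy"  [B₀.cnt ++ B₁.tag]
36. n13.key = 24  [B₁.key + A.lim - 6]
37. n13.mk = true  [B₁.mk == false]
38. n19.idx = 27  [terminal]
39. n20.env = "wwwy"  [if B.mk then B.tag else "x"]
40. n22.idx = false  [terminal]
41. n21.cnt = 21  [21]
42. n21.val = 11  [11]
43. n21.hot = "mm"  ["mm"]
44. n23.idx = 1  [terminal]
45. n20.lim = -3  [a.idx - 4]
46. n20.lab = 29  [29]
47. n20.pre = "ywwwy"  ["y" ++ A.env]
48. n12.lim = 23  [a.idx + A.lim - 1]
49. n12.tag = "ywwwy"  [if B.mk then A.pre else "n"]
50. n0.cnt = 27  [(if B.mk then B.key else C₀.lim) + 33]
51. n0.val = 30  [len(B.tag) + 28]
52. n0.hot = "ukunwp"  [C₀.tag ++ "p"]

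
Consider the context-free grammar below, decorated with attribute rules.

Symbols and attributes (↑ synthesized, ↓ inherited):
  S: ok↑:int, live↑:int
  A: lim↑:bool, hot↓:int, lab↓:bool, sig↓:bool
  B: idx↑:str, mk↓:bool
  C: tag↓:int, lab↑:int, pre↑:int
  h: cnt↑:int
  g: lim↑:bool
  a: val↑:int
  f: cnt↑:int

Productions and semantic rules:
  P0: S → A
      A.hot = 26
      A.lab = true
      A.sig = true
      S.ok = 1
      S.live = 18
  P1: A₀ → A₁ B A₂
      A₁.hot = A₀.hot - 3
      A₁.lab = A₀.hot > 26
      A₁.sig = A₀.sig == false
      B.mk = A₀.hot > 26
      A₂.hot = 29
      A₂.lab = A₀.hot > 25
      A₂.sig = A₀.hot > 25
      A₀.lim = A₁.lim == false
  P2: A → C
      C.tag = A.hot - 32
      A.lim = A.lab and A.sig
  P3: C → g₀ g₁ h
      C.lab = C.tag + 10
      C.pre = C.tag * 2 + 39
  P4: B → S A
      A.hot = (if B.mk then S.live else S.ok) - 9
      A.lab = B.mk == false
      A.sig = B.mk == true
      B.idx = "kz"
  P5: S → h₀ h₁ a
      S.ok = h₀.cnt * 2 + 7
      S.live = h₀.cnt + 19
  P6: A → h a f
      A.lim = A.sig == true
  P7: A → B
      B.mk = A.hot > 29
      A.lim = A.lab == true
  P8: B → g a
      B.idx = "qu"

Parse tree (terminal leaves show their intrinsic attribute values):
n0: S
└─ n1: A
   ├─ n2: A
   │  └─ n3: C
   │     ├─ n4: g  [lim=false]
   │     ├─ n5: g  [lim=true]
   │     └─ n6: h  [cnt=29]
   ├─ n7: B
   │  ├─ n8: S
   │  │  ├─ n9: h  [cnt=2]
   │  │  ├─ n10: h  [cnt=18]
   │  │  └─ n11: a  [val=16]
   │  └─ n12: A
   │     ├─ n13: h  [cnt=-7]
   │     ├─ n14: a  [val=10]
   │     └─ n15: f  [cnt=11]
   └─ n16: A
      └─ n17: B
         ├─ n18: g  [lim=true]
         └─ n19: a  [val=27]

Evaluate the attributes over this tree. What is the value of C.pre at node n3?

1. n1.hot = 26  [26]
2. n1.lab = true  [true]
3. n1.sig = true  [true]
4. n2.hot = 23  [A₀.hot - 3]
5. n2.lab = false  [A₀.hot > 26]
6. n2.sig = false  [A₀.sig == false]
7. n3.tag = -9  [A.hot - 32]
8. n4.lim = false  [terminal]
9. n5.lim = true  [terminal]
10. n6.cnt = 29  [terminal]
11. n3.lab = 1  [C.tag + 10]
12. n3.pre = 21  [C.tag * 2 + 39]
13. n2.lim = false  [A.lab and A.sig]
14. n7.mk = false  [A₀.hot > 26]
15. n9.cnt = 2  [terminal]
16. n10.cnt = 18  [terminal]
17. n11.val = 16  [terminal]
18. n8.ok = 11  [h₀.cnt * 2 + 7]
19. n8.live = 21  [h₀.cnt + 19]
20. n12.hot = 2  [(if B.mk then S.live else S.ok) - 9]
21. n12.lab = true  [B.mk == false]
22. n12.sig = false  [B.mk == true]
23. n13.cnt = -7  [terminal]
24. n14.val = 10  [terminal]
25. n15.cnt = 11  [terminal]
26. n12.lim = false  [A.sig == true]
27. n7.idx = "kz"  ["kz"]
28. n16.hot = 29  [29]
29. n16.lab = true  [A₀.hot > 25]
30. n16.sig = true  [A₀.hot > 25]
31. n17.mk = false  [A.hot > 29]
32. n18.lim = true  [terminal]
33. n19.val = 27  [terminal]
34. n17.idx = "qu"  ["qu"]
35. n16.lim = true  [A.lab == true]
36. n1.lim = true  [A₁.lim == false]
37. n0.ok = 1  [1]
38. n0.live = 18  [18]

21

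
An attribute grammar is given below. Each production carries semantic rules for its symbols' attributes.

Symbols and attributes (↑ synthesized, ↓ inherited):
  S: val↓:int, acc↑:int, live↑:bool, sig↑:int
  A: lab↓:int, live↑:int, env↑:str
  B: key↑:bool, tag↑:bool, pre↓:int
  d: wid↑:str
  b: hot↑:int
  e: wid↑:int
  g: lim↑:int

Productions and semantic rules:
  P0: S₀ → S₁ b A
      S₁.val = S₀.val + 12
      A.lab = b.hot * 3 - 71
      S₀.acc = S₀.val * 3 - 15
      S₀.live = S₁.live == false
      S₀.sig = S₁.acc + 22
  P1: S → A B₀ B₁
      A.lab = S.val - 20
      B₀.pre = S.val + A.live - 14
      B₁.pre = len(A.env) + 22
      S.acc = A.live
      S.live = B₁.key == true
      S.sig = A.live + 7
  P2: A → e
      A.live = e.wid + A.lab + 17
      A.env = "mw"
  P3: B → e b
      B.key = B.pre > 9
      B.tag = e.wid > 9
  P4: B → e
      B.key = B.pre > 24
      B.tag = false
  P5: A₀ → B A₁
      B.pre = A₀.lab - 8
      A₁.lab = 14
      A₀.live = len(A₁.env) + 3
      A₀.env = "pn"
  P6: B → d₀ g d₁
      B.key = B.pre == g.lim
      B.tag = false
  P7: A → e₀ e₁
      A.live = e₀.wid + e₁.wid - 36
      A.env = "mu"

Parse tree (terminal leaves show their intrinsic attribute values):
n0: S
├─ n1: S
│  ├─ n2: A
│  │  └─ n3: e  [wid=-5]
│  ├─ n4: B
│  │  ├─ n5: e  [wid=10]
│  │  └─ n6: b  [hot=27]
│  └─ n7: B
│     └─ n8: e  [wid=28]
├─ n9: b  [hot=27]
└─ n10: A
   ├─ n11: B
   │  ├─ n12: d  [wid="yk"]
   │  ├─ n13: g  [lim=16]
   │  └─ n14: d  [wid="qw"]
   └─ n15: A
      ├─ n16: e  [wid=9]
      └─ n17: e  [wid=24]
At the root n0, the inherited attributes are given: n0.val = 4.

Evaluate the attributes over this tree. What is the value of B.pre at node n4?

1. n0.val = 4  [given at root]
2. n1.val = 16  [S₀.val + 12]
3. n2.lab = -4  [S.val - 20]
4. n3.wid = -5  [terminal]
5. n2.live = 8  [e.wid + A.lab + 17]
6. n2.env = "mw"  ["mw"]
7. n4.pre = 10  [S.val + A.live - 14]
8. n5.wid = 10  [terminal]
9. n6.hot = 27  [terminal]
10. n4.key = true  [B.pre > 9]
11. n4.tag = true  [e.wid > 9]
12. n7.pre = 24  [len(A.env) + 22]
13. n8.wid = 28  [terminal]
14. n7.key = false  [B.pre > 24]
15. n7.tag = false  [false]
16. n1.acc = 8  [A.live]
17. n1.live = false  [B₁.key == true]
18. n1.sig = 15  [A.live + 7]
19. n9.hot = 27  [terminal]
20. n10.lab = 10  [b.hot * 3 - 71]
21. n11.pre = 2  [A₀.lab - 8]
22. n12.wid = "yk"  [terminal]
23. n13.lim = 16  [terminal]
24. n14.wid = "qw"  [terminal]
25. n11.key = false  [B.pre == g.lim]
26. n11.tag = false  [false]
27. n15.lab = 14  [14]
28. n16.wid = 9  [terminal]
29. n17.wid = 24  [terminal]
30. n15.live = -3  [e₀.wid + e₁.wid - 36]
31. n15.env = "mu"  ["mu"]
32. n10.live = 5  [len(A₁.env) + 3]
33. n10.env = "pn"  ["pn"]
34. n0.acc = -3  [S₀.val * 3 - 15]
35. n0.live = true  [S₁.live == false]
36. n0.sig = 30  [S₁.acc + 22]

10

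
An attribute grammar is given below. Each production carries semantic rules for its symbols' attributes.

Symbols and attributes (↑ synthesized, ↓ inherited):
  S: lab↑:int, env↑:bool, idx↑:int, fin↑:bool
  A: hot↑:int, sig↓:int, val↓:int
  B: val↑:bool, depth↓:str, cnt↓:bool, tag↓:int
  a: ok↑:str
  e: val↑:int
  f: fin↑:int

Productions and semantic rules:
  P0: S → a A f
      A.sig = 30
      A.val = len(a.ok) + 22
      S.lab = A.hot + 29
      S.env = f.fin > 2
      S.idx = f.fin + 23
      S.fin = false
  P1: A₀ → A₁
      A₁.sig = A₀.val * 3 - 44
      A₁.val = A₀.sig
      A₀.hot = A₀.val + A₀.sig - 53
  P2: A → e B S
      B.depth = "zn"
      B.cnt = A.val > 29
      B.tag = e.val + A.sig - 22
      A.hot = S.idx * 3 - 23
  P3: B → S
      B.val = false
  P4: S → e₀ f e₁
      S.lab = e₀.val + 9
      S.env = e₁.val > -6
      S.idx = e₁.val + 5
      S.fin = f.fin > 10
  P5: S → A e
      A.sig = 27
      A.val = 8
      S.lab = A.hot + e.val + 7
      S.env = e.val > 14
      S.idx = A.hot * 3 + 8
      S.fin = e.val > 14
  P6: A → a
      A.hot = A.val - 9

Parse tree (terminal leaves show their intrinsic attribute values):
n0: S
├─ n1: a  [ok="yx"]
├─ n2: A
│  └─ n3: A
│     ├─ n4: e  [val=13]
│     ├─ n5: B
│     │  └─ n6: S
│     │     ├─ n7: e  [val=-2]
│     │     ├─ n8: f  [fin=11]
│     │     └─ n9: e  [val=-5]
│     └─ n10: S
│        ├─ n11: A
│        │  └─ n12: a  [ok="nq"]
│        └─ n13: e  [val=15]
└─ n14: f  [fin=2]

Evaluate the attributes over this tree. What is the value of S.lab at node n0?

1. n1.ok = "yx"  [terminal]
2. n2.sig = 30  [30]
3. n2.val = 24  [len(a.ok) + 22]
4. n3.sig = 28  [A₀.val * 3 - 44]
5. n3.val = 30  [A₀.sig]
6. n4.val = 13  [terminal]
7. n5.depth = "zn"  ["zn"]
8. n5.cnt = true  [A.val > 29]
9. n5.tag = 19  [e.val + A.sig - 22]
10. n7.val = -2  [terminal]
11. n8.fin = 11  [terminal]
12. n9.val = -5  [terminal]
13. n6.lab = 7  [e₀.val + 9]
14. n6.env = true  [e₁.val > -6]
15. n6.idx = 0  [e₁.val + 5]
16. n6.fin = true  [f.fin > 10]
17. n5.val = false  [false]
18. n11.sig = 27  [27]
19. n11.val = 8  [8]
20. n12.ok = "nq"  [terminal]
21. n11.hot = -1  [A.val - 9]
22. n13.val = 15  [terminal]
23. n10.lab = 21  [A.hot + e.val + 7]
24. n10.env = true  [e.val > 14]
25. n10.idx = 5  [A.hot * 3 + 8]
26. n10.fin = true  [e.val > 14]
27. n3.hot = -8  [S.idx * 3 - 23]
28. n2.hot = 1  [A₀.val + A₀.sig - 53]
29. n14.fin = 2  [terminal]
30. n0.lab = 30  [A.hot + 29]
31. n0.env = false  [f.fin > 2]
32. n0.idx = 25  [f.fin + 23]
33. n0.fin = false  [false]

30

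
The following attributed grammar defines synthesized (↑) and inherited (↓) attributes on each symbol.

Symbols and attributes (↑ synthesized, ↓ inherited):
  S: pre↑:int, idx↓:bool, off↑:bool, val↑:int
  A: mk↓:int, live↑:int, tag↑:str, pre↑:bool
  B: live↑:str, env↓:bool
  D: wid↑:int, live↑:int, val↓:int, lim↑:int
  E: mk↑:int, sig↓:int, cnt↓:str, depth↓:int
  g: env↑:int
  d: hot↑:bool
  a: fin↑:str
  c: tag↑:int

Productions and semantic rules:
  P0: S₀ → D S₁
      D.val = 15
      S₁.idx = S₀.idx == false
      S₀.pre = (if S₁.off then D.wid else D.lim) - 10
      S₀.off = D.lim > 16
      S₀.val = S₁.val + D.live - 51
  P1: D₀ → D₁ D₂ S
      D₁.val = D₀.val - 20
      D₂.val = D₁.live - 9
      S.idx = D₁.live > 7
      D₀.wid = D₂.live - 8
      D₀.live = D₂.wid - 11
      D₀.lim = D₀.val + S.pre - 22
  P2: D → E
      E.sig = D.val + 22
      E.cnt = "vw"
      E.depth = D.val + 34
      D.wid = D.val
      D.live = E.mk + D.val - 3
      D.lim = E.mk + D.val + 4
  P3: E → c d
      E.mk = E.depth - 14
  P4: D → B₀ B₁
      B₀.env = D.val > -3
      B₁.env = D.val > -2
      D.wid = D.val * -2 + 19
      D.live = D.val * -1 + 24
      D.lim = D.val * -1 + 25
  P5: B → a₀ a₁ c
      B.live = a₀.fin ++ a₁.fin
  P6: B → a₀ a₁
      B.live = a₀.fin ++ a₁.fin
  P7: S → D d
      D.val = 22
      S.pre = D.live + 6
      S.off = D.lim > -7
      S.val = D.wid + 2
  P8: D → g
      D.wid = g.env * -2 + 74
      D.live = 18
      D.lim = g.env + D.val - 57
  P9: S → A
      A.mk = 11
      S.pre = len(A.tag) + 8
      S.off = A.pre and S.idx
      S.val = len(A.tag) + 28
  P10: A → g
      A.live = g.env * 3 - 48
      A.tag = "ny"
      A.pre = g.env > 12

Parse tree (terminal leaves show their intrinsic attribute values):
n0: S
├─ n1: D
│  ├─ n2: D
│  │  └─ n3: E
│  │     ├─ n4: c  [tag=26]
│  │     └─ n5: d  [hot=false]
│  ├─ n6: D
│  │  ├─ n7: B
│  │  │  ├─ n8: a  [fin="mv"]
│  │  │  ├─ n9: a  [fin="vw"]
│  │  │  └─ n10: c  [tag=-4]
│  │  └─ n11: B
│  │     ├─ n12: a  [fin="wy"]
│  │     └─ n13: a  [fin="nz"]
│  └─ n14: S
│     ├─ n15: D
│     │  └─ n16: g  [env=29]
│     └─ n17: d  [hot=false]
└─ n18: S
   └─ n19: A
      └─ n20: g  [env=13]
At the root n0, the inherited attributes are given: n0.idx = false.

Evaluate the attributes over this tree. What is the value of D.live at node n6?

1. n0.idx = false  [given at root]
2. n1.val = 15  [15]
3. n2.val = -5  [D₀.val - 20]
4. n3.sig = 17  [D.val + 22]
5. n3.cnt = "vw"  ["vw"]
6. n3.depth = 29  [D.val + 34]
7. n4.tag = 26  [terminal]
8. n5.hot = false  [terminal]
9. n3.mk = 15  [E.depth - 14]
10. n2.wid = -5  [D.val]
11. n2.live = 7  [E.mk + D.val - 3]
12. n2.lim = 14  [E.mk + D.val + 4]
13. n6.val = -2  [D₁.live - 9]
14. n7.env = true  [D.val > -3]
15. n8.fin = "mv"  [terminal]
16. n9.fin = "vw"  [terminal]
17. n10.tag = -4  [terminal]
18. n7.live = "mvvw"  [a₀.fin ++ a₁.fin]
19. n11.env = false  [D.val > -2]
20. n12.fin = "wy"  [terminal]
21. n13.fin = "nz"  [terminal]
22. n11.live = "wynz"  [a₀.fin ++ a₁.fin]
23. n6.wid = 23  [D.val * -2 + 19]
24. n6.live = 26  [D.val * -1 + 24]
25. n6.lim = 27  [D.val * -1 + 25]
26. n14.idx = false  [D₁.live > 7]
27. n15.val = 22  [22]
28. n16.env = 29  [terminal]
29. n15.wid = 16  [g.env * -2 + 74]
30. n15.live = 18  [18]
31. n15.lim = -6  [g.env + D.val - 57]
32. n17.hot = false  [terminal]
33. n14.pre = 24  [D.live + 6]
34. n14.off = true  [D.lim > -7]
35. n14.val = 18  [D.wid + 2]
36. n1.wid = 18  [D₂.live - 8]
37. n1.live = 12  [D₂.wid - 11]
38. n1.lim = 17  [D₀.val + S.pre - 22]
39. n18.idx = true  [S₀.idx == false]
40. n19.mk = 11  [11]
41. n20.env = 13  [terminal]
42. n19.live = -9  [g.env * 3 - 48]
43. n19.tag = "ny"  ["ny"]
44. n19.pre = true  [g.env > 12]
45. n18.pre = 10  [len(A.tag) + 8]
46. n18.off = true  [A.pre and S.idx]
47. n18.val = 30  [len(A.tag) + 28]
48. n0.pre = 8  [(if S₁.off then D.wid else D.lim) - 10]
49. n0.off = true  [D.lim > 16]
50. n0.val = -9  [S₁.val + D.live - 51]

26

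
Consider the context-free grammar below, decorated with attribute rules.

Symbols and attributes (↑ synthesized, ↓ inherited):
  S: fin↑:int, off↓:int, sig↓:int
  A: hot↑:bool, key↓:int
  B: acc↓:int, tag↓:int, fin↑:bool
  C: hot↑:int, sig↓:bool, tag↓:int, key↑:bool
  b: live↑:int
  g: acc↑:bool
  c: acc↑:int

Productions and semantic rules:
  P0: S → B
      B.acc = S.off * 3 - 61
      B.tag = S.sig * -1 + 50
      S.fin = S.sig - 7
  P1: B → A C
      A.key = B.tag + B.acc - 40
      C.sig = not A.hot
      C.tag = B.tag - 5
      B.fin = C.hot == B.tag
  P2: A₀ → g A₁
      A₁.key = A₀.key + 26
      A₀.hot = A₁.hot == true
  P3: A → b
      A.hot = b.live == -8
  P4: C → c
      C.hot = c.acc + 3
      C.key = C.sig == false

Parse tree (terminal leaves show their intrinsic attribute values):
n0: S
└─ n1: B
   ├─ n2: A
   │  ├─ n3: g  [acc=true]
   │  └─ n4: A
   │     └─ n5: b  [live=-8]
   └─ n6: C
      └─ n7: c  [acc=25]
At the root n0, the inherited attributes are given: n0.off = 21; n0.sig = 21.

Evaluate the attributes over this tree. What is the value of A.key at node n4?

1. n0.off = 21  [given at root]
2. n0.sig = 21  [given at root]
3. n1.acc = 2  [S.off * 3 - 61]
4. n1.tag = 29  [S.sig * -1 + 50]
5. n2.key = -9  [B.tag + B.acc - 40]
6. n3.acc = true  [terminal]
7. n4.key = 17  [A₀.key + 26]
8. n5.live = -8  [terminal]
9. n4.hot = true  [b.live == -8]
10. n2.hot = true  [A₁.hot == true]
11. n6.sig = false  [not A.hot]
12. n6.tag = 24  [B.tag - 5]
13. n7.acc = 25  [terminal]
14. n6.hot = 28  [c.acc + 3]
15. n6.key = true  [C.sig == false]
16. n1.fin = false  [C.hot == B.tag]
17. n0.fin = 14  [S.sig - 7]

17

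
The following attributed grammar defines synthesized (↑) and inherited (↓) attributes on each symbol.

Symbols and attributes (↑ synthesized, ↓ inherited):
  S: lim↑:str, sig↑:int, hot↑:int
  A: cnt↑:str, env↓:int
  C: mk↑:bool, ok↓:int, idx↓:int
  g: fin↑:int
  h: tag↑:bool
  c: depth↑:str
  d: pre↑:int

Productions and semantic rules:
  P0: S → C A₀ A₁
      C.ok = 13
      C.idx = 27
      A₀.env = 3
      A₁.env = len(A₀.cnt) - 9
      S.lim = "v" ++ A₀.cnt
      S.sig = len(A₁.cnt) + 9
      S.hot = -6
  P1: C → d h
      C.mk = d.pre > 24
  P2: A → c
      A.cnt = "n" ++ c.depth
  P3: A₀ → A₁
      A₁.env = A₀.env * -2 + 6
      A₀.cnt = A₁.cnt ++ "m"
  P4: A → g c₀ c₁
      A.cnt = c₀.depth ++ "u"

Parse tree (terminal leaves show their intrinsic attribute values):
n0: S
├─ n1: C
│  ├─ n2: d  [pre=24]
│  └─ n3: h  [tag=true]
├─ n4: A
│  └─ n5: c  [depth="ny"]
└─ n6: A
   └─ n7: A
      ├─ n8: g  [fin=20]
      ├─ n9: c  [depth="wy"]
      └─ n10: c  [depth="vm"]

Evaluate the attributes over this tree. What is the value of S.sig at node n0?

1. n1.ok = 13  [13]
2. n1.idx = 27  [27]
3. n2.pre = 24  [terminal]
4. n3.tag = true  [terminal]
5. n1.mk = false  [d.pre > 24]
6. n4.env = 3  [3]
7. n5.depth = "ny"  [terminal]
8. n4.cnt = "nny"  ["n" ++ c.depth]
9. n6.env = -6  [len(A₀.cnt) - 9]
10. n7.env = 18  [A₀.env * -2 + 6]
11. n8.fin = 20  [terminal]
12. n9.depth = "wy"  [terminal]
13. n10.depth = "vm"  [terminal]
14. n7.cnt = "wyu"  [c₀.depth ++ "u"]
15. n6.cnt = "wyum"  [A₁.cnt ++ "m"]
16. n0.lim = "vnny"  ["v" ++ A₀.cnt]
17. n0.sig = 13  [len(A₁.cnt) + 9]
18. n0.hot = -6  [-6]

13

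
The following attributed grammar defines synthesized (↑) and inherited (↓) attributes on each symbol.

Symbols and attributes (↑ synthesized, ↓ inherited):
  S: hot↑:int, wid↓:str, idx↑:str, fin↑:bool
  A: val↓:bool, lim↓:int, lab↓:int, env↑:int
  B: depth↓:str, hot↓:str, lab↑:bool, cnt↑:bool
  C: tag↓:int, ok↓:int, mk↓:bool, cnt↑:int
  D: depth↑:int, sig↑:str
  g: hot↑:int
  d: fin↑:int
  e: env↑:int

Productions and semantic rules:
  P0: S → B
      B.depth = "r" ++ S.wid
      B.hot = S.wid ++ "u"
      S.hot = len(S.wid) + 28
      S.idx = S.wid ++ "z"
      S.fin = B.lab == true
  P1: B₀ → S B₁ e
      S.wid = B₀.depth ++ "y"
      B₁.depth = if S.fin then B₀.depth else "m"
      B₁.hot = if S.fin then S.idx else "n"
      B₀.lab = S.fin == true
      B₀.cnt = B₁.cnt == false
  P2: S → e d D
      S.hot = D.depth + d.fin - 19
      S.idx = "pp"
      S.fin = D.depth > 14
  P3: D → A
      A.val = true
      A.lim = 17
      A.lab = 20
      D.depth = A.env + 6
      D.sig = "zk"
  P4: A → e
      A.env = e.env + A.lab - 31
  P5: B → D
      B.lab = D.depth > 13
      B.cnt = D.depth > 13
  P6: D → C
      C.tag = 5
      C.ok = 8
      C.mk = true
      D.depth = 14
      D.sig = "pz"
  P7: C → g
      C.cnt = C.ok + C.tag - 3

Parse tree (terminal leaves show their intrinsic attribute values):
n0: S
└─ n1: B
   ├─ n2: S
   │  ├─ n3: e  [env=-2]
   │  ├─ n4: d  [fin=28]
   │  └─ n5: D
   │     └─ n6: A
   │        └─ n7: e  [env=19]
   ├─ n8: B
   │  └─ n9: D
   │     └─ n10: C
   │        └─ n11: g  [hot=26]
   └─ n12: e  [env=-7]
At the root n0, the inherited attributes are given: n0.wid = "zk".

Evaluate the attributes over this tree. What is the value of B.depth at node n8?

"m"

1. n0.wid = "zk"  [given at root]
2. n1.depth = "rzk"  ["r" ++ S.wid]
3. n1.hot = "zku"  [S.wid ++ "u"]
4. n2.wid = "rzky"  [B₀.depth ++ "y"]
5. n3.env = -2  [terminal]
6. n4.fin = 28  [terminal]
7. n6.val = true  [true]
8. n6.lim = 17  [17]
9. n6.lab = 20  [20]
10. n7.env = 19  [terminal]
11. n6.env = 8  [e.env + A.lab - 31]
12. n5.depth = 14  [A.env + 6]
13. n5.sig = "zk"  ["zk"]
14. n2.hot = 23  [D.depth + d.fin - 19]
15. n2.idx = "pp"  ["pp"]
16. n2.fin = false  [D.depth > 14]
17. n8.depth = "m"  [if S.fin then B₀.depth else "m"]
18. n8.hot = "n"  [if S.fin then S.idx else "n"]
19. n10.tag = 5  [5]
20. n10.ok = 8  [8]
21. n10.mk = true  [true]
22. n11.hot = 26  [terminal]
23. n10.cnt = 10  [C.ok + C.tag - 3]
24. n9.depth = 14  [14]
25. n9.sig = "pz"  ["pz"]
26. n8.lab = true  [D.depth > 13]
27. n8.cnt = true  [D.depth > 13]
28. n12.env = -7  [terminal]
29. n1.lab = false  [S.fin == true]
30. n1.cnt = false  [B₁.cnt == false]
31. n0.hot = 30  [len(S.wid) + 28]
32. n0.idx = "zkz"  [S.wid ++ "z"]
33. n0.fin = false  [B.lab == true]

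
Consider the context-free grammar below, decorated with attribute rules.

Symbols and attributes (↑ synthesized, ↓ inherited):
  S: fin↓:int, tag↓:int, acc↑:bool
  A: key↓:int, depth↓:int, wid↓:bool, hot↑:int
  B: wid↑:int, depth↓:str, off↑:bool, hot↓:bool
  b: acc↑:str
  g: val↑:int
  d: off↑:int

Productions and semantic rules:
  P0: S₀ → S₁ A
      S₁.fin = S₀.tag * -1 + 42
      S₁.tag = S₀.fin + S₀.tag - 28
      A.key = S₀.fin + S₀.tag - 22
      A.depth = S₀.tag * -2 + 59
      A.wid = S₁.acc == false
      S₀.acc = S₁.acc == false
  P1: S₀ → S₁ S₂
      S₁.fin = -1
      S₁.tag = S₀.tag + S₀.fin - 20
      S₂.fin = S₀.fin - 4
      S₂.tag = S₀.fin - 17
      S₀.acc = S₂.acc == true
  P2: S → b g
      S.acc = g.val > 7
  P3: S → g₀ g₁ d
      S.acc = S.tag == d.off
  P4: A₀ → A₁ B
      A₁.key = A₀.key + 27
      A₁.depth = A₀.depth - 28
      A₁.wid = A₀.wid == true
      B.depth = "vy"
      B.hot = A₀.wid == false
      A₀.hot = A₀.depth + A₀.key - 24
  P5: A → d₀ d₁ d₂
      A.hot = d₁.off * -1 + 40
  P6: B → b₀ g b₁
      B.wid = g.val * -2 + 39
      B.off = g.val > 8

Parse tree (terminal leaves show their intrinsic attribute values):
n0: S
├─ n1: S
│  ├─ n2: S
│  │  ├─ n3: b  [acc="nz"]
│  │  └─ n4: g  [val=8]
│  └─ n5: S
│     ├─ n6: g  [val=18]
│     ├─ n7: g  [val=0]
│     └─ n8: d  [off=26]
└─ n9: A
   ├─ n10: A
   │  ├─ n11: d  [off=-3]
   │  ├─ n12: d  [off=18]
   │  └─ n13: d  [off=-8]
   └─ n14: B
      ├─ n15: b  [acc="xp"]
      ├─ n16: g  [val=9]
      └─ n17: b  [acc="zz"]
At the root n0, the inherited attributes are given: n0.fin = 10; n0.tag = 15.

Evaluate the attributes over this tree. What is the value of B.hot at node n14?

1. n0.fin = 10  [given at root]
2. n0.tag = 15  [given at root]
3. n1.fin = 27  [S₀.tag * -1 + 42]
4. n1.tag = -3  [S₀.fin + S₀.tag - 28]
5. n2.fin = -1  [-1]
6. n2.tag = 4  [S₀.tag + S₀.fin - 20]
7. n3.acc = "nz"  [terminal]
8. n4.val = 8  [terminal]
9. n2.acc = true  [g.val > 7]
10. n5.fin = 23  [S₀.fin - 4]
11. n5.tag = 10  [S₀.fin - 17]
12. n6.val = 18  [terminal]
13. n7.val = 0  [terminal]
14. n8.off = 26  [terminal]
15. n5.acc = false  [S.tag == d.off]
16. n1.acc = false  [S₂.acc == true]
17. n9.key = 3  [S₀.fin + S₀.tag - 22]
18. n9.depth = 29  [S₀.tag * -2 + 59]
19. n9.wid = true  [S₁.acc == false]
20. n10.key = 30  [A₀.key + 27]
21. n10.depth = 1  [A₀.depth - 28]
22. n10.wid = true  [A₀.wid == true]
23. n11.off = -3  [terminal]
24. n12.off = 18  [terminal]
25. n13.off = -8  [terminal]
26. n10.hot = 22  [d₁.off * -1 + 40]
27. n14.depth = "vy"  ["vy"]
28. n14.hot = false  [A₀.wid == false]
29. n15.acc = "xp"  [terminal]
30. n16.val = 9  [terminal]
31. n17.acc = "zz"  [terminal]
32. n14.wid = 21  [g.val * -2 + 39]
33. n14.off = true  [g.val > 8]
34. n9.hot = 8  [A₀.depth + A₀.key - 24]
35. n0.acc = true  [S₁.acc == false]

false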